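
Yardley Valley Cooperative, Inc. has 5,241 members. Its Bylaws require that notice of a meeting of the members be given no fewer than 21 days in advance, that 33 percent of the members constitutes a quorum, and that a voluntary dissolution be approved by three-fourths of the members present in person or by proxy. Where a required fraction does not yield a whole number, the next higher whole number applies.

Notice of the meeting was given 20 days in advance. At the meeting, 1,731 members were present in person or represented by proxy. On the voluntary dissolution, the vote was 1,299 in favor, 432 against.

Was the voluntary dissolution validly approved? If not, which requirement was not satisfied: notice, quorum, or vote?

Notice: 20 days given; 21 required. Not satisfied.
Quorum: 33% of 5,241 = 1,729.53, rounded up to 1,730; 1,731 present. Satisfied.
Vote: requires three-fourths of those present (1,731); 3/4 of 1731 = 1298.25, rounded up to 1299, so 1,299 needed; 1,299 in favor. Satisfied.

Invalid — notice requirement not satisfied.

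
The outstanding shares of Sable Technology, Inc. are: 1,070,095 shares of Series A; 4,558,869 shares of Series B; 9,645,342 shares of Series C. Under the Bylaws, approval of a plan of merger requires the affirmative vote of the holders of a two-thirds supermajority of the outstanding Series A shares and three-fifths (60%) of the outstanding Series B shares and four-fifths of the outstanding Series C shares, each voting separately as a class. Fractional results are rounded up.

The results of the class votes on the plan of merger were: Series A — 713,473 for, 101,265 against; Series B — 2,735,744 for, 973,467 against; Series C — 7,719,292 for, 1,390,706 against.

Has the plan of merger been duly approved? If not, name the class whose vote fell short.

Series A: 2/3 of 1070095 = 713396.67, rounded up to 713397; 713,397 required, 713,473 in favor — approved.
Series B: 3/5 of 4558869 = 2735321.40, rounded up to 2735322; 2,735,322 required, 2,735,744 in favor — approved.
Series C: 4/5 of 9645342 = 7716273.60, rounded up to 7716274; 7,716,274 required, 7,719,292 in favor — approved.

Approved — every class gave the required vote.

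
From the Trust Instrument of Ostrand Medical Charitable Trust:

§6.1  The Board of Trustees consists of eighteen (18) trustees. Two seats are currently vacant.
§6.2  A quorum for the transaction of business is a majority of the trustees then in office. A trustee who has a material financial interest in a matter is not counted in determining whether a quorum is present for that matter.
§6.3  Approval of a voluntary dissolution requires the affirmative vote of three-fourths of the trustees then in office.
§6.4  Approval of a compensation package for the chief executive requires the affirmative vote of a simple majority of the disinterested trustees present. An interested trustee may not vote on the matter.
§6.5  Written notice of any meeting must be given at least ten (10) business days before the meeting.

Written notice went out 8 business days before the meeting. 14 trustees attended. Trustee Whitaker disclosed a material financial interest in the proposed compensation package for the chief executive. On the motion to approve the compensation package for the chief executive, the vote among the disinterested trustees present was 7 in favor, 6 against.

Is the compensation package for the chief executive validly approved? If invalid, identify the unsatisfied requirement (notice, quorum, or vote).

Invalid — notice requirement not satisfied.

Notice: 8 business days given; 10 required (8 < 10). Not satisfied.
Quorum: 14 present, but the 1 interested trustee does not count, leaving 13. Quorum is 9. Satisfied.
Vote: the compensation package for the chief executive requires a majority of the disinterested trustees present (14 − 1 = 13). A majority of 13 is 7, so 7 affirmative votes are needed; 7 voted in favor. Satisfied.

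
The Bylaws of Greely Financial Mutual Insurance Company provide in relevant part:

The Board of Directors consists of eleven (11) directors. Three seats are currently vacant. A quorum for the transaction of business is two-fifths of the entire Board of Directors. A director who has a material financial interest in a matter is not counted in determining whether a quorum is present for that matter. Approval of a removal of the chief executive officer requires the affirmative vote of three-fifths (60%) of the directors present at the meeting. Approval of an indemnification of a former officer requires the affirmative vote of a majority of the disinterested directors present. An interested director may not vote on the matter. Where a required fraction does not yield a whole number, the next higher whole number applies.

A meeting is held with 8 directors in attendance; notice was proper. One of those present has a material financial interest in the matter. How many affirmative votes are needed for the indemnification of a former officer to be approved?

4

The indemnification of a former officer requires a majority of the disinterested directors present (8 − 1 = 7).
A majority of 7 is 4.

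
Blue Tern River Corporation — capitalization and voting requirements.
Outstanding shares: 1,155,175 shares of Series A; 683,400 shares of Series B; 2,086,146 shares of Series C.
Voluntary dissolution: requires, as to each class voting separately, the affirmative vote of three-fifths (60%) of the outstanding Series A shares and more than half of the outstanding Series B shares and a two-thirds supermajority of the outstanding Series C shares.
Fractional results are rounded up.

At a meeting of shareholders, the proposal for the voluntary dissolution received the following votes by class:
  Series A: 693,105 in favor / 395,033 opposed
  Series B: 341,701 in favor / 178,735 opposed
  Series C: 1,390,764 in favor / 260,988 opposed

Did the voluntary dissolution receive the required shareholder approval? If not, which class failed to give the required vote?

Series A: 3/5 of 1155175 = 693105; 693,105 required, 693,105 in favor — approved.
Series B: a majority of 683400 is 341701; 341,701 required, 341,701 in favor — approved.
Series C: 2/3 of 2086146 = 1390764; 1,390,764 required, 1,390,764 in favor — approved.

Approved — every class gave the required vote.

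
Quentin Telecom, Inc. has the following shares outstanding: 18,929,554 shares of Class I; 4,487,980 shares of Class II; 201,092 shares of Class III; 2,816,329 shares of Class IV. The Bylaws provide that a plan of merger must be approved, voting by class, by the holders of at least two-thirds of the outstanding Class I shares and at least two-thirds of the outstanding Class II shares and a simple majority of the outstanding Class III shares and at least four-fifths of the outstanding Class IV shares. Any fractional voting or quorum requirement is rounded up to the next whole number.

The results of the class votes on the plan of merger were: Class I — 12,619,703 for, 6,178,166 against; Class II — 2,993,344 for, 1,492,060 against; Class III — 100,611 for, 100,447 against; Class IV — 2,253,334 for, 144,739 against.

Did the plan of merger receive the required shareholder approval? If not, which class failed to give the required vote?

Approved — every class gave the required vote.

Class I: 2/3 of 18929554 = 12619702.67, rounded up to 12619703; 12,619,703 required, 12,619,703 in favor — approved.
Class II: 2/3 of 4487980 = 2991986.67, rounded up to 2991987; 2,991,987 required, 2,993,344 in favor — approved.
Class III: a majority of 201092 is 100547; 100,547 required, 100,611 in favor — approved.
Class IV: 4/5 of 2816329 = 2253063.20, rounded up to 2253064; 2,253,064 required, 2,253,334 in favor — approved.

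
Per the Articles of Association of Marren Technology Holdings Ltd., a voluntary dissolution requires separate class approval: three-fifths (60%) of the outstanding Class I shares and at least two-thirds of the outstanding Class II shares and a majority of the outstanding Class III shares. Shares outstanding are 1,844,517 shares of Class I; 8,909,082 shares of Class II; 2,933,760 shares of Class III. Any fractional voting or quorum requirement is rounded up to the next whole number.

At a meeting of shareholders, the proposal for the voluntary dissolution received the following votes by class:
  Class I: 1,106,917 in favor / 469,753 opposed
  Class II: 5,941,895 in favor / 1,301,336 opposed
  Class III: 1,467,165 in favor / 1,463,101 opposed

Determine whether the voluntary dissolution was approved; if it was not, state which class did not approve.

Approved — every class gave the required vote.

Class I: 3/5 of 1844517 = 1106710.20, rounded up to 1106711; 1,106,711 required, 1,106,917 in favor — approved.
Class II: 2/3 of 8909082 = 5939388; 5,939,388 required, 5,941,895 in favor — approved.
Class III: a majority of 2933760 is 1466881; 1,466,881 required, 1,467,165 in favor — approved.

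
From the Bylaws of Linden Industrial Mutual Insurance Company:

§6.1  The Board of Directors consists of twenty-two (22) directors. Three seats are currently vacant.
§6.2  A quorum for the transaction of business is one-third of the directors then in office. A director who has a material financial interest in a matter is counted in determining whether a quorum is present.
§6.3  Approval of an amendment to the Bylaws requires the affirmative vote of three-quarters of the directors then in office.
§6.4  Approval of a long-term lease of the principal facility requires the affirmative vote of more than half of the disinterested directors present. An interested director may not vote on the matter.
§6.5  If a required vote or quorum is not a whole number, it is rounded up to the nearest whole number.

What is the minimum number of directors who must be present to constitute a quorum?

7

1/3 of 19 = 6.33, rounded up to 7.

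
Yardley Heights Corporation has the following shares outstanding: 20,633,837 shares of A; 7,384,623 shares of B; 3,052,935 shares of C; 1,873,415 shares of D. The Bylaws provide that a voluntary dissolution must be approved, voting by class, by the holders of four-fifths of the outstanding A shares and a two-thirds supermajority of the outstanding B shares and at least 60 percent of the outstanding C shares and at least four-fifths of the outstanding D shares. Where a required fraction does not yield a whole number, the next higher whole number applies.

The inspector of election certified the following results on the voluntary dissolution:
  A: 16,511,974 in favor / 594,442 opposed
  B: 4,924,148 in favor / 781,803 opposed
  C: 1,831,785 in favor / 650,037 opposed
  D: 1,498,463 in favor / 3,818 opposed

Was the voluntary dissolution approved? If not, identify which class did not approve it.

Not approved — the D shares did not give the required vote.

A: 4/5 of 20633837 = 16507069.60, rounded up to 16507070; 16,507,070 required, 16,511,974 in favor — approved.
B: 2/3 of 7384623 = 4923082; 4,923,082 required, 4,924,148 in favor — approved.
C: 3/5 of 3052935 = 1831761; 1,831,761 required, 1,831,785 in favor — approved.
D: 4/5 of 1873415 = 1498732; 1,498,732 required, 1,498,463 in favor — not approved.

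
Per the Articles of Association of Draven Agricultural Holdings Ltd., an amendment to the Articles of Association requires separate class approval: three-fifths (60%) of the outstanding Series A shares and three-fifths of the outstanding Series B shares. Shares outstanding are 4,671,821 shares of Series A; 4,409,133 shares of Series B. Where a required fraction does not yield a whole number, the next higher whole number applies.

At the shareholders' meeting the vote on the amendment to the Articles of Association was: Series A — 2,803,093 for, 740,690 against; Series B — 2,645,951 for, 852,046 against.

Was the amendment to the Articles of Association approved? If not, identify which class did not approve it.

Approved — every class gave the required vote.

Series A: 3/5 of 4671821 = 2803092.60, rounded up to 2803093; 2,803,093 required, 2,803,093 in favor — approved.
Series B: 3/5 of 4409133 = 2645479.80, rounded up to 2645480; 2,645,480 required, 2,645,951 in favor — approved.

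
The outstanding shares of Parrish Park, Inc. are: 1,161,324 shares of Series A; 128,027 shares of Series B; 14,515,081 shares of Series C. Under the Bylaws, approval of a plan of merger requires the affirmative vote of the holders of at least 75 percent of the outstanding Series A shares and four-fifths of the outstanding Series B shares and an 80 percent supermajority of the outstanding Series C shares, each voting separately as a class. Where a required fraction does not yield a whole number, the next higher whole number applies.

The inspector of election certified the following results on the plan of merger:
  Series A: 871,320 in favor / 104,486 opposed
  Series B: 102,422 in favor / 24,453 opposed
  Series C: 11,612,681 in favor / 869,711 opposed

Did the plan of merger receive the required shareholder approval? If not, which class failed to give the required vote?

Approved — every class gave the required vote.

Series A: 3/4 of 1161324 = 870993; 870,993 required, 871,320 in favor — approved.
Series B: 4/5 of 128027 = 102421.60, rounded up to 102422; 102,422 required, 102,422 in favor — approved.
Series C: 4/5 of 14515081 = 11612064.80, rounded up to 11612065; 11,612,065 required, 11,612,681 in favor — approved.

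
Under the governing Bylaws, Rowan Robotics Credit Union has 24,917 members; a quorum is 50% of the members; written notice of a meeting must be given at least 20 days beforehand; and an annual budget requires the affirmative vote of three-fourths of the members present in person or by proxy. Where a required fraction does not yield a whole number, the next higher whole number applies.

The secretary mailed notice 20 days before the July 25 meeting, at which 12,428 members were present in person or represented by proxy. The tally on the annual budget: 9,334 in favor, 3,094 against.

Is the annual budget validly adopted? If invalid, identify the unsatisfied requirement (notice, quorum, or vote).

Notice: 20 days given; 20 required. Satisfied.
Quorum: 50% of 24,917 = 12,458.50, rounded up to 12,459; 12,428 present. Not satisfied.
Vote: requires three-fourths of those present (12,428); 3/4 of 12428 = 9321, so 9,321 needed; 9,334 in favor. Satisfied.

Invalid — quorum requirement not satisfied.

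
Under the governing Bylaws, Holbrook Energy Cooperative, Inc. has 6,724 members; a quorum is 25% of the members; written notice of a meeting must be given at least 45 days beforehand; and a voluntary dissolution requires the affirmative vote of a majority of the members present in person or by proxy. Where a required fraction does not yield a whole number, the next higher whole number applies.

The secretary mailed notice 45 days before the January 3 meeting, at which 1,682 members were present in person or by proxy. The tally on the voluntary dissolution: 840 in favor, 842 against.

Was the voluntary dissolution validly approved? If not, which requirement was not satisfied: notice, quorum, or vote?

Notice: 45 days given; 45 required. Satisfied.
Quorum: 25% of 6,724 = 1,681; 1,682 present. Satisfied.
Vote: requires a majority of those present (1,682); a majority of 1682 is 842, so 842 needed; 840 in favor. Not satisfied.

Invalid — vote requirement not satisfied.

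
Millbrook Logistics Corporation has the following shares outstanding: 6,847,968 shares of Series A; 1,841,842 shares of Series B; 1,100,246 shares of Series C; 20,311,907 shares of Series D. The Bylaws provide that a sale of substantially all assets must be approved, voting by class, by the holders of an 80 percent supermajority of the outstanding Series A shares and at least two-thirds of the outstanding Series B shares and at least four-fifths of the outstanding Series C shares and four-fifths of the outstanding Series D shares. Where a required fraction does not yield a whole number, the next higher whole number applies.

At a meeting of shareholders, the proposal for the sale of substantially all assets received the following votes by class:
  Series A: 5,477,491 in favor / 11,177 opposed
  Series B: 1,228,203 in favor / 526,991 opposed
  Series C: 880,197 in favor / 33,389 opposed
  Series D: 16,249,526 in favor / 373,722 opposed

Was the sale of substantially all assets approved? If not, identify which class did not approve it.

Not approved — the Series A shares did not give the required vote.

Series A: 4/5 of 6847968 = 5478374.40, rounded up to 5478375; 5,478,375 required, 5,477,491 in favor — not approved.
Series B: 2/3 of 1841842 = 1227894.67, rounded up to 1227895; 1,227,895 required, 1,228,203 in favor — approved.
Series C: 4/5 of 1100246 = 880196.80, rounded up to 880197; 880,197 required, 880,197 in favor — approved.
Series D: 4/5 of 20311907 = 16249525.60, rounded up to 16249526; 16,249,526 required, 16,249,526 in favor — approved.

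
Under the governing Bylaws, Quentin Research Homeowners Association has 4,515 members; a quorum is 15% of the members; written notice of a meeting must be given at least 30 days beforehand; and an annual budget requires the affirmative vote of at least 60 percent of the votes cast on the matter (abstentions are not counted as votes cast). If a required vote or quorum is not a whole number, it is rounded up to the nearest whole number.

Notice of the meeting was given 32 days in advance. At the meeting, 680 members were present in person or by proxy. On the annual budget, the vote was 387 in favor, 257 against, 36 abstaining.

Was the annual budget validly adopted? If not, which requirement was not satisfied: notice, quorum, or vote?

Notice: 32 days given; 30 required. Satisfied.
Quorum: 15% of 4,515 = 677.25, rounded up to 678; 680 present. Satisfied.
Vote: requires three-fifths of the votes cast (680 − 36 abstaining = 644); 3/5 of 644 = 386.40, rounded up to 387, so 387 needed; 387 in favor. Satisfied.

Valid — all requirements satisfied.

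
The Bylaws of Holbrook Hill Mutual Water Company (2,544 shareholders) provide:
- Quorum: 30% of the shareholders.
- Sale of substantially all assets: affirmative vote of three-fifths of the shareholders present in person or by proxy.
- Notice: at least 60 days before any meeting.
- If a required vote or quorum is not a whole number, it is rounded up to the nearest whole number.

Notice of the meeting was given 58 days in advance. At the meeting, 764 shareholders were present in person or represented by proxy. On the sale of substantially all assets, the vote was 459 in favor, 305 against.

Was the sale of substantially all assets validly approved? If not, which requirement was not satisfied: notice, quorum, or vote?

Invalid — notice requirement not satisfied.

Notice: 58 days given; 60 required. Not satisfied.
Quorum: 30% of 2,544 = 763.20, rounded up to 764; 764 present. Satisfied.
Vote: requires three-fifths of those present (764); 3/5 of 764 = 458.40, rounded up to 459, so 459 needed; 459 in favor. Satisfied.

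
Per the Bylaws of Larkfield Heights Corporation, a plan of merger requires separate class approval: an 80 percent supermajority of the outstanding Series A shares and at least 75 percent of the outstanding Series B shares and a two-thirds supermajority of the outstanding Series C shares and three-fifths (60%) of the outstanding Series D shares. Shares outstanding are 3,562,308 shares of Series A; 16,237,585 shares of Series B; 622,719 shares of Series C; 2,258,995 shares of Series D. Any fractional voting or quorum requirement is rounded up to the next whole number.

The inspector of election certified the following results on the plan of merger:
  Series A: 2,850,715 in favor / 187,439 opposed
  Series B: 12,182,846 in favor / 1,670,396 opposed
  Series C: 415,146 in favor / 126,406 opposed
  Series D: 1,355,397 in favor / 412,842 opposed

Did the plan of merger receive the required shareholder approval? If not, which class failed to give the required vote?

Series A: 4/5 of 3562308 = 2849846.40, rounded up to 2849847; 2,849,847 required, 2,850,715 in favor — approved.
Series B: 3/4 of 16237585 = 12178188.75, rounded up to 12178189; 12,178,189 required, 12,182,846 in favor — approved.
Series C: 2/3 of 622719 = 415146; 415,146 required, 415,146 in favor — approved.
Series D: 3/5 of 2258995 = 1355397; 1,355,397 required, 1,355,397 in favor — approved.

Approved — every class gave the required vote.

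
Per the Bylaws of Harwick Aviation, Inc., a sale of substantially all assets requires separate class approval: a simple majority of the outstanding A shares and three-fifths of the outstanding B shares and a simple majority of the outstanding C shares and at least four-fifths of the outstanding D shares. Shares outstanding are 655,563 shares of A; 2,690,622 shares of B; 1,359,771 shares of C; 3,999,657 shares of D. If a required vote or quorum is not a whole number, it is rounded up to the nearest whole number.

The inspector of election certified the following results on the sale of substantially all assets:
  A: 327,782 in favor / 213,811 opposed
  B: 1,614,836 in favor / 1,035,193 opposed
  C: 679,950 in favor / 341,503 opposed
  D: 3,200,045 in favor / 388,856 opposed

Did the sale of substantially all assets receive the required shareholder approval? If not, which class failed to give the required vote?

Approved — every class gave the required vote.

A: a majority of 655563 is 327782; 327,782 required, 327,782 in favor — approved.
B: 3/5 of 2690622 = 1614373.20, rounded up to 1614374; 1,614,374 required, 1,614,836 in favor — approved.
C: a majority of 1359771 is 679886; 679,886 required, 679,950 in favor — approved.
D: 4/5 of 3999657 = 3199725.60, rounded up to 3199726; 3,199,726 required, 3,200,045 in favor — approved.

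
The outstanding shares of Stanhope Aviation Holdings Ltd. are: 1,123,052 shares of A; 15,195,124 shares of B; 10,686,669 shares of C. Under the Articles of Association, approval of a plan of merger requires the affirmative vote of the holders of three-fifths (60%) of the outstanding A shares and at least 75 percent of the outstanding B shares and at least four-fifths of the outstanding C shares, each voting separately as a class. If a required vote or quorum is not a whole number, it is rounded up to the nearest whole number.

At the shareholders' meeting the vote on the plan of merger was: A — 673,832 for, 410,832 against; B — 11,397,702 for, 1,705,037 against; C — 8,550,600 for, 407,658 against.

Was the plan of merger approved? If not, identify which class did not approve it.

Approved — every class gave the required vote.

A: 3/5 of 1123052 = 673831.20, rounded up to 673832; 673,832 required, 673,832 in favor — approved.
B: 3/4 of 15195124 = 11396343; 11,396,343 required, 11,397,702 in favor — approved.
C: 4/5 of 10686669 = 8549335.20, rounded up to 8549336; 8,549,336 required, 8,550,600 in favor — approved.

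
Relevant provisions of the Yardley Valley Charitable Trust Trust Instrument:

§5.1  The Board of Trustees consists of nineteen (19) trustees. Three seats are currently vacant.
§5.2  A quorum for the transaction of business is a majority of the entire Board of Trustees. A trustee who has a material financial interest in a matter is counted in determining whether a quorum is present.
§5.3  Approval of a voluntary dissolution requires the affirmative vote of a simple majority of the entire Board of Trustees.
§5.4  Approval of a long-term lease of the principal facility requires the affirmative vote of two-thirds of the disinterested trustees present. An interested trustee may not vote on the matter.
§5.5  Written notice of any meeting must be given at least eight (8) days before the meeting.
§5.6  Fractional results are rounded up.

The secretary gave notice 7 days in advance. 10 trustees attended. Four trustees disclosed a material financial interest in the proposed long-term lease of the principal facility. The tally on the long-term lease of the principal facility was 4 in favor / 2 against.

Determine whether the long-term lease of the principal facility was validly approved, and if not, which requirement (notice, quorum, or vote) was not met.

Invalid — notice requirement not satisfied.

Notice: 7 days given; 8 required (7 < 8). Not satisfied.
Quorum: 10 present (interested trustees count toward quorum); quorum is 10. Satisfied.
Vote: the long-term lease of the principal facility requires two-thirds of the disinterested trustees present (10 − 4 = 6). 2/3 of 6 = 4, so 4 affirmative votes are needed; 4 voted in favor. Satisfied.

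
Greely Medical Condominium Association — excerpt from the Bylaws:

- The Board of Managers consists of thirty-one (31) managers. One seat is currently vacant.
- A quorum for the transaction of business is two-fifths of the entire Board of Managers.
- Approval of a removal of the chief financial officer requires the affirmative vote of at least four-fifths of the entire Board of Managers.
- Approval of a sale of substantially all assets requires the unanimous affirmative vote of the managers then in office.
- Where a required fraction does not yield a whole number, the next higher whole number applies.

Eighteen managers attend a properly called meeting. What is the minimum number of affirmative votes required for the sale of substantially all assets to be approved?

30

The sale of substantially all assets requires the unanimous vote of the managers then in office (30).
Unanimous means all 30.
(Only 18 can vote, so the sale of substantially all assets cannot pass at this meeting, but the required vote is still 30.)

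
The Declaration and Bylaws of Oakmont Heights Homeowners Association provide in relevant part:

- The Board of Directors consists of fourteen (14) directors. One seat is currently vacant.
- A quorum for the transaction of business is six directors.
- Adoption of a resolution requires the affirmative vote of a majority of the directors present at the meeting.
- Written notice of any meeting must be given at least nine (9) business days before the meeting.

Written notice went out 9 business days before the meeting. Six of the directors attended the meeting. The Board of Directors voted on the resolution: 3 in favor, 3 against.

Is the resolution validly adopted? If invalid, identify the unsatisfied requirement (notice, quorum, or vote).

Invalid — vote requirement not satisfied.

Notice: 9 business days given; 9 required (9 ≥ 9). Satisfied.
Quorum: 6 present; quorum is 6. Satisfied.
Vote: the resolution requires a majority of the directors present (6). A majority of 6 is 4, so 4 affirmative votes are needed; 3 voted in favor. Not satisfied.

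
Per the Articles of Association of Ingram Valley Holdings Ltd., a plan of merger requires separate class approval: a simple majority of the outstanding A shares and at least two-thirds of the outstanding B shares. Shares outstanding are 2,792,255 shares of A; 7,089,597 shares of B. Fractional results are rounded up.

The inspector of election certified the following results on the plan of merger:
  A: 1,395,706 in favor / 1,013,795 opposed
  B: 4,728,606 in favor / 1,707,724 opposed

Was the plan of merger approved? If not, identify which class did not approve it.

A: a majority of 2792255 is 1396128; 1,396,128 required, 1,395,706 in favor — not approved.
B: 2/3 of 7089597 = 4726398; 4,726,398 required, 4,728,606 in favor — approved.

Not approved — the A shares did not give the required vote.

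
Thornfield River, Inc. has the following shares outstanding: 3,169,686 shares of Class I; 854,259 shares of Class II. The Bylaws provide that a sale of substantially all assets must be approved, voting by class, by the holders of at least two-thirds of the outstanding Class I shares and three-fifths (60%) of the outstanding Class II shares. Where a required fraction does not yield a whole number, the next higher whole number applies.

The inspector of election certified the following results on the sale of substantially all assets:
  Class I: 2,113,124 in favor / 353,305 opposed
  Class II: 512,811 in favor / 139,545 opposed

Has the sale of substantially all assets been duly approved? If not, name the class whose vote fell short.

Class I: 2/3 of 3169686 = 2113124; 2,113,124 required, 2,113,124 in favor — approved.
Class II: 3/5 of 854259 = 512555.40, rounded up to 512556; 512,556 required, 512,811 in favor — approved.

Approved — every class gave the required vote.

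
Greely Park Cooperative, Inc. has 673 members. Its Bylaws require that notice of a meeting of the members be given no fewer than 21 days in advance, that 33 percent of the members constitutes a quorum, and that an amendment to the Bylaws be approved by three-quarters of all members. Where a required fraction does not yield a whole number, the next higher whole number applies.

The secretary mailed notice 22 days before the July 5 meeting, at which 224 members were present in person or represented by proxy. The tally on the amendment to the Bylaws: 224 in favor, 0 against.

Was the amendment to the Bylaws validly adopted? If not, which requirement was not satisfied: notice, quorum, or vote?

Notice: 22 days given; 21 required. Satisfied.
Quorum: 33% of 673 = 222.09, rounded up to 223; 224 present. Satisfied.
Vote: requires three-fourths of all members (673); 3/4 of 673 = 504.75, rounded up to 505, so 505 needed; 224 in favor. Not satisfied.

Invalid — vote requirement not satisfied.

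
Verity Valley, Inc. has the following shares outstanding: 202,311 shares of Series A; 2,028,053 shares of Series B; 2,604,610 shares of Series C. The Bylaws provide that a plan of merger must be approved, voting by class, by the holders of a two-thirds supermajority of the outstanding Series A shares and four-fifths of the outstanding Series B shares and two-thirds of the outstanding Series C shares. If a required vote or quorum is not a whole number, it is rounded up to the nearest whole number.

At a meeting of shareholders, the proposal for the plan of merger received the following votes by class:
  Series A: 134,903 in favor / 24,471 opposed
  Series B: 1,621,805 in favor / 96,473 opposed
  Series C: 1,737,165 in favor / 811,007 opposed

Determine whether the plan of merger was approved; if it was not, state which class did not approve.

Series A: 2/3 of 202311 = 134874; 134,874 required, 134,903 in favor — approved.
Series B: 4/5 of 2028053 = 1622442.40, rounded up to 1622443; 1,622,443 required, 1,621,805 in favor — not approved.
Series C: 2/3 of 2604610 = 1736406.67, rounded up to 1736407; 1,736,407 required, 1,737,165 in favor — approved.

Not approved — the Series B shares did not give the required vote.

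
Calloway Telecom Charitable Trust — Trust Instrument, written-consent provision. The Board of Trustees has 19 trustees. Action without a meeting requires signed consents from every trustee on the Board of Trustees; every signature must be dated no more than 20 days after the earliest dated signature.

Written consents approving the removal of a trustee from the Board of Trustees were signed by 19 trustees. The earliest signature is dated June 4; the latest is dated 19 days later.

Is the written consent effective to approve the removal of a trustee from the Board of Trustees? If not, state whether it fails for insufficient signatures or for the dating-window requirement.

Effective — both the signature and dating-window requirements are satisfied.

Signatures required: all of 19 — unanimous means all 19, so 19 needed; 19 signed. Sufficient.
Dating window: the latest signature is 19 days after the earliest; the limit is 20 days. Within the window.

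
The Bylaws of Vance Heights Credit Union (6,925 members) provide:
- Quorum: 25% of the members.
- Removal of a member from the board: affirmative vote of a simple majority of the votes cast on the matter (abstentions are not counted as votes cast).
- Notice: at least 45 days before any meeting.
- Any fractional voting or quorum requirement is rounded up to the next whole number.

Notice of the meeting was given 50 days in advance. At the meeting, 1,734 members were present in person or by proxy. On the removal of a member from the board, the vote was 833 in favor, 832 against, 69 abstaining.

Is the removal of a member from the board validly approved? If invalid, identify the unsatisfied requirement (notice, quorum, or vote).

Notice: 50 days given; 45 required. Satisfied.
Quorum: 25% of 6,925 = 1,731.25, rounded up to 1,732; 1,734 present. Satisfied.
Vote: requires a majority of the votes cast (1,734 − 69 abstaining = 1,665); a majority of 1665 is 833, so 833 needed; 833 in favor. Satisfied.

Valid — all requirements satisfied.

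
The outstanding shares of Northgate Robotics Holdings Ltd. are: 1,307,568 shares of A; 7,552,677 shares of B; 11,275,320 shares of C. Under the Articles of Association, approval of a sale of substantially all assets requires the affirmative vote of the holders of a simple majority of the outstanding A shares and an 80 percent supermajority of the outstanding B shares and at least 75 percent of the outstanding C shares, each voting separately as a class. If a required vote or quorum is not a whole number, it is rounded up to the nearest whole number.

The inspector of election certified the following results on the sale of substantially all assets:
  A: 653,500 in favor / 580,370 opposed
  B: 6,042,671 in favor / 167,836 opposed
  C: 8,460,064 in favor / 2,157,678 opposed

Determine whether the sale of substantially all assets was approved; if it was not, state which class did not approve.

A: a majority of 1307568 is 653785; 653,785 required, 653,500 in favor — not approved.
B: 4/5 of 7552677 = 6042141.60, rounded up to 6042142; 6,042,142 required, 6,042,671 in favor — approved.
C: 3/4 of 11275320 = 8456490; 8,456,490 required, 8,460,064 in favor — approved.

Not approved — the A shares did not give the required vote.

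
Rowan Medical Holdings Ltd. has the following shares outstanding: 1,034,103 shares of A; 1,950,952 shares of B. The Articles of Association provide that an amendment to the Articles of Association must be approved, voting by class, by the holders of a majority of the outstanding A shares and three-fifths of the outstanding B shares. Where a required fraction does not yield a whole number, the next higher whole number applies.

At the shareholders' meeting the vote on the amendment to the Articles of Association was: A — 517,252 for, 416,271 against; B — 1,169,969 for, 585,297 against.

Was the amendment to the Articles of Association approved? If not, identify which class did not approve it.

Not approved — the B shares did not give the required vote.

A: a majority of 1034103 is 517052; 517,052 required, 517,252 in favor — approved.
B: 3/5 of 1950952 = 1170571.20, rounded up to 1170572; 1,170,572 required, 1,169,969 in favor — not approved.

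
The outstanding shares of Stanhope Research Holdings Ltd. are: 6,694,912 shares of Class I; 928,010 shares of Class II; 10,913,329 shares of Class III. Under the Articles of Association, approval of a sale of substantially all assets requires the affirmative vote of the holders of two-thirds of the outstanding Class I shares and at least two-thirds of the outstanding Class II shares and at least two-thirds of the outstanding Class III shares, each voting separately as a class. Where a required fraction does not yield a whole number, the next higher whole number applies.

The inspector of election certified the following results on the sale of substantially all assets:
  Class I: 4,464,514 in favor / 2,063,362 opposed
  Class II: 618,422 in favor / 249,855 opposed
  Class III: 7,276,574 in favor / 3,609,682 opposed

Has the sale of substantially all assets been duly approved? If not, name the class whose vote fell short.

Not approved — the Class II shares did not give the required vote.

Class I: 2/3 of 6694912 = 4463274.67, rounded up to 4463275; 4,463,275 required, 4,464,514 in favor — approved.
Class II: 2/3 of 928010 = 618673.33, rounded up to 618674; 618,674 required, 618,422 in favor — not approved.
Class III: 2/3 of 10913329 = 7275552.67, rounded up to 7275553; 7,275,553 required, 7,276,574 in favor — approved.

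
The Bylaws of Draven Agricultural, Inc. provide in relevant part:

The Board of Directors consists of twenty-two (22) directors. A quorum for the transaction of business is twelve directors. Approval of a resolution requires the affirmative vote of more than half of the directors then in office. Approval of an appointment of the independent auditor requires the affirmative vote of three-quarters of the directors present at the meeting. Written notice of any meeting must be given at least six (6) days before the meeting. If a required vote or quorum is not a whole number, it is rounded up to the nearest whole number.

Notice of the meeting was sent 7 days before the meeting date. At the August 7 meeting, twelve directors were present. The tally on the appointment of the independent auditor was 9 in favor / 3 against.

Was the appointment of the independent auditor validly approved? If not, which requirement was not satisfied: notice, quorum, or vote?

Valid — all requirements satisfied.

Notice: 7 days given; 6 required (7 ≥ 6). Satisfied.
Quorum: 12 present; quorum is 12. Satisfied.
Vote: the appointment of the independent auditor requires three-fourths of the directors present (12). 3/4 of 12 = 9, so 9 affirmative votes are needed; 9 voted in favor. Satisfied.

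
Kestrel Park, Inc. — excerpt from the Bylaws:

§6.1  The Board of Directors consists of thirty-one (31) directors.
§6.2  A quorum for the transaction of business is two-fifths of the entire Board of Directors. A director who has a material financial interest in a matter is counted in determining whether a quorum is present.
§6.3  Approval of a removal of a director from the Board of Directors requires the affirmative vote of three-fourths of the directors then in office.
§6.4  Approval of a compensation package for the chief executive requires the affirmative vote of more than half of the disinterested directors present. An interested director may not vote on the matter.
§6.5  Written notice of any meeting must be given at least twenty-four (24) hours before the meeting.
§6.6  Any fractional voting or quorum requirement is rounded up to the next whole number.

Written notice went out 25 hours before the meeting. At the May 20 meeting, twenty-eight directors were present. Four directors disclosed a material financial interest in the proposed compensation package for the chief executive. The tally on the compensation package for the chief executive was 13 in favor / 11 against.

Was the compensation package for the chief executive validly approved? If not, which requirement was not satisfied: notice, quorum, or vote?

Valid — all requirements satisfied.

Notice: 25 hours given; 24 required (25 ≥ 24). Satisfied.
Quorum: 28 present (interested directors count toward quorum); quorum is 13. Satisfied.
Vote: the compensation package for the chief executive requires a majority of the disinterested directors present (28 − 4 = 24). A majority of 24 is 13, so 13 affirmative votes are needed; 13 voted in favor. Satisfied.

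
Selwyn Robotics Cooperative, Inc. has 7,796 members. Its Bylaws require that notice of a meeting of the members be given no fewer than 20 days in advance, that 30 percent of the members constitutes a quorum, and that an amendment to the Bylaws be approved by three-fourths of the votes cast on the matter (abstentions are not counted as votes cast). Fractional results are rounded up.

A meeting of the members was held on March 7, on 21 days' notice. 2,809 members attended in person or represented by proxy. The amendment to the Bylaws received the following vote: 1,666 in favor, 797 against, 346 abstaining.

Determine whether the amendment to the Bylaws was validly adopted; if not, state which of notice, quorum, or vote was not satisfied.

Notice: 21 days given; 20 required. Satisfied.
Quorum: 30% of 7,796 = 2,338.80, rounded up to 2,339; 2,809 present. Satisfied.
Vote: requires three-fourths of the votes cast (2,809 − 346 abstaining = 2,463); 3/4 of 2463 = 1847.25, rounded up to 1848, so 1,848 needed; 1,666 in favor. Not satisfied.

Invalid — vote requirement not satisfied.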